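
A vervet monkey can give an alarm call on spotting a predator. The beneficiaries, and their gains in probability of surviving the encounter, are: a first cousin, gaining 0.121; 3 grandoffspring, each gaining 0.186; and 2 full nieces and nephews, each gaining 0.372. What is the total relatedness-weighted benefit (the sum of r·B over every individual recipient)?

r to a first cousin = 0.125 (first cousins share one grandparent pair — two paths of length 4: r = 2·(1/2)^4 = 1/8).
r to a grandoffspring = 0.25 (two parent–offspring links: r = (1/2)^2 = 1/4).
r to a full niece or nephew = 0.25 (full aunt/uncle↔niece/nephew: two paths of length 3 through the shared grandparent pair: r = 2·(1/2)^3 = 1/4).
Summing one r·B term per recipient: 1·0.125·0.121 + 3·0.25·0.186 + 2·0.25·0.372 = 0.340625.

0.340625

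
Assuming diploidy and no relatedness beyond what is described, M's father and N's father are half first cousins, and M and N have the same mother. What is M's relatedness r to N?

Relatedness sums over independent paths through distinct common ancestors.
M and N are related in two ways: half second cousins through their fathers (r = 1/64) and half-sibs through their shared mother (r = 1/4).
r = 1/64 + 1/4 = 0.265625.

0.265625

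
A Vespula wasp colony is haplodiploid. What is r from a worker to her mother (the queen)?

One meiotic link between diploid queen and diploid daughter: r = 1/2.

0.5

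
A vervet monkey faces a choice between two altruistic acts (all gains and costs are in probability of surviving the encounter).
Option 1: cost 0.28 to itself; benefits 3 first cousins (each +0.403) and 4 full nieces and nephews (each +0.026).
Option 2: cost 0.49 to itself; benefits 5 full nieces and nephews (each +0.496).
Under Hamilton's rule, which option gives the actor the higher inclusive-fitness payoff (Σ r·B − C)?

Option 1: r to a first cousin = 0.125.
Option 1: r to a full niece or nephew = 0.25.
Option 1: Σ r·B − C = (3·0.125·0.403 + 4·0.25·0.026) − 0.28 = -0.102875.
Option 2: r to a full niece or nephew = 0.25.
Option 2: Σ r·B − C = (5·0.25·0.496) − 0.49 = 0.13.
Option 2 has the higher net inclusive-fitness payoff.

Option 2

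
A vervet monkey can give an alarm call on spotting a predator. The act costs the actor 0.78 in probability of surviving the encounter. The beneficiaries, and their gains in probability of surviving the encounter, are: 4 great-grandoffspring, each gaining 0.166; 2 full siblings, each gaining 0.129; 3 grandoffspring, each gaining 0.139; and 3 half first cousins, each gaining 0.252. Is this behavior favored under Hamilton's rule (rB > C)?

Hamilton's rule: the trait is favored when the sum of r·B over every recipient exceeds the actor's cost C.
r to a great-grandoffspring = 0.125 (three parent–offspring links: r = (1/2)^3 = 1/8).
r to a full sibling = 1/2 (full sibs share both parents — two paths of length 2: r = 2·(1/2)^2 = 1/2).
r to a grandoffspring = 0.25 (two parent–offspring links: r = (1/2)^2 = 1/4).
r to a half first cousin = 1/16 (half first cousins share one grandparent — one path of length 4: r = (1/2)^4 = 1/16).
Summing one r·B term per recipient: 4·0.125·0.166 + 2·0.5·0.129 + 3·0.25·0.139 + 3·0.0625·0.252 = 0.3635.
0.3635 < 0.78: the indirect benefit is less than the cost.

No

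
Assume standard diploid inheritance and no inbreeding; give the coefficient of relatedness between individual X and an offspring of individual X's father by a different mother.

0.25

Each parent–offspring link contributes a factor of 1/2, and independent paths through distinct common ancestors add.
Half-sibs share one parent — one path of length 2: r = (1/2)^2 = 1/4.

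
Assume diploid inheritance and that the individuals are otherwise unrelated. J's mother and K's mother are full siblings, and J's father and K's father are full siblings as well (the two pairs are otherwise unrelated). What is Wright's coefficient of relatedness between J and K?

0.25

Relatedness sums over independent paths through distinct common ancestors.
J and K are related in two ways: first cousins through their mothers (r = 1/8) and first cousins through their fathers (r = 1/8) — i.e. double first cousins.
r = 1/8 + 1/8 = 0.25.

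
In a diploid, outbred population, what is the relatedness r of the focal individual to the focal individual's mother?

0.5

Each parent–offspring link contributes a factor of 1/2, and independent paths through distinct common ancestors add.
One parent–offspring link: r = (1/2)^1 = 1/2.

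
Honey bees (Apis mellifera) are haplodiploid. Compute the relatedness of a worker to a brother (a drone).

0.25

Her haploid brother carries none of their father's genes and a random half of their mother's genome; that half matches the maternal half of her own genome with probability 1/2: r = 1/2 · 1/2 = 1/4.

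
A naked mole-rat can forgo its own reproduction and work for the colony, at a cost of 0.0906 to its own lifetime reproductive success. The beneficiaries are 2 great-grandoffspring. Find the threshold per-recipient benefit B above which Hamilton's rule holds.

0.3624

r to a great-grandoffspring = 0.125 (three parent–offspring links: r = (1/2)^3 = 1/8).
Hamilton's rule with n recipients of equal r: n·r·B > C, so B > C/(n·r) = 0.0906/(2·0.125) = 0.3624.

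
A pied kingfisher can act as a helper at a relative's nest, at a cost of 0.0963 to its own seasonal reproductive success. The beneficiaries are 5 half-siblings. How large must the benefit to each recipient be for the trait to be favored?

r to a half-sibling = 0.25 (half-sibs share one parent — one path of length 2: r = (1/2)^2 = 1/4).
Hamilton's rule with n recipients of equal r: n·r·B > C, so B > C/(n·r) = 0.0963/(5·0.25) = 0.077.

0.077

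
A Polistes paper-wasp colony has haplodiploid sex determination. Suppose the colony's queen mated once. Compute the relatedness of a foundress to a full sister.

Haplodiploid full sisters inherit their father's entire haploid genome identically (contributing 1/2) and on average half of their mother's contribution (1/2 · 1/2 = 1/4); r = 1/2 + 1/4 = 3/4.

0.75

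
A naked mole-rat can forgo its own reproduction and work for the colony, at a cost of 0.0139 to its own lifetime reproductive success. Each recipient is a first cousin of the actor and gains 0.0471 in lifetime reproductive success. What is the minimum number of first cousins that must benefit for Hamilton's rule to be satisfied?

r to a first cousin = 0.125 (first cousins share one grandparent pair — two paths of length 4: r = 2·(1/2)^4 = 1/8).
Hamilton's rule: n·r·B > C  ⇒  n > C/(r·B) = 0.0139/(0.125·0.0471) = 2.361.
The smallest integer exceeding 2.361 is 3.

3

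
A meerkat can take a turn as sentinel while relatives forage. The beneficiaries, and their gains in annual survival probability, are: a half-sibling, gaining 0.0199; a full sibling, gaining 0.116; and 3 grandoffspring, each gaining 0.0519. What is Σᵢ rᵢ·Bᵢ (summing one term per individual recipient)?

0.1019

r to a half-sibling = 0.25 (half-sibs share one parent — one path of length 2: r = (1/2)^2 = 1/4).
r to a full sibling = 1/2 (full sibs share both parents — two paths of length 2: r = 2·(1/2)^2 = 1/2).
r to a grandoffspring = 0.25 (two parent–offspring links: r = (1/2)^2 = 1/4).
Summing one r·B term per recipient: 1·0.25·0.0199 + 1·0.5·0.116 + 3·0.25·0.0519 = 0.1019.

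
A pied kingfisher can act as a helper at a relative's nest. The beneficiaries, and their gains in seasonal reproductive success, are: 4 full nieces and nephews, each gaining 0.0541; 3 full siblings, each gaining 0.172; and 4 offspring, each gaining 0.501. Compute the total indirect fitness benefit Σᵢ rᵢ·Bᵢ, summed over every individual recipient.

1.3141

r to a full niece or nephew = 0.25 (full aunt/uncle↔niece/nephew: two paths of length 3 through the shared grandparent pair: r = 2·(1/2)^3 = 1/4).
r to a full sibling = 1/2 (full sibs share both parents — two paths of length 2: r = 2·(1/2)^2 = 1/2).
r to an offspring = 1/2 (one parent–offspring link: r = (1/2)^1 = 1/2).
Summing one r·B term per recipient: 4·0.25·0.0541 + 3·0.5·0.172 + 4·0.5·0.501 = 1.3141.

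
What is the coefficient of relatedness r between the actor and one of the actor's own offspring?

0.5

Each parent–offspring link contributes a factor of 1/2, and independent paths through distinct common ancestors add.
One parent–offspring link: r = (1/2)^1 = 1/2.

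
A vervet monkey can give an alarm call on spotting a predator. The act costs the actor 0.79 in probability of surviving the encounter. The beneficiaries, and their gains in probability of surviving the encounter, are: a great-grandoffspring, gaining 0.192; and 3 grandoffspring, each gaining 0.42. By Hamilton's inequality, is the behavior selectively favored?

Hamilton's rule: the trait is favored when the sum of r·B over every recipient exceeds the actor's cost C.
r to a great-grandoffspring = 0.125 (three parent–offspring links: r = (1/2)^3 = 1/8).
r to a grandoffspring = 0.25 (two parent–offspring links: r = (1/2)^2 = 1/4).
Summing one r·B term per recipient: 1·0.125·0.192 + 3·0.25·0.42 = 0.339.
0.339 < 0.79: the indirect benefit is less than the cost.

No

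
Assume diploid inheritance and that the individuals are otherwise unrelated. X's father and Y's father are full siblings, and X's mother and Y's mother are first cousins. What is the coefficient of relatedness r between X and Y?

Relatedness sums over independent paths through distinct common ancestors.
X and Y are related in two ways: first cousins through their fathers (r = 1/8) and second cousins through their mothers (r = 1/32).
r = 1/8 + 1/32 = 5/32 = 0.15625.

0.15625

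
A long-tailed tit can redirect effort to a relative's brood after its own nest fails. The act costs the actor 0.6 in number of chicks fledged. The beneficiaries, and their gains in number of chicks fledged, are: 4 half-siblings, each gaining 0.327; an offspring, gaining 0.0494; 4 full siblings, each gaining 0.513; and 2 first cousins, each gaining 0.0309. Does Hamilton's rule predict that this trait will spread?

Hamilton's rule: the trait is favored when the sum of r·B over every recipient exceeds the actor's cost C.
r to a half-sibling = 1/4 (half-sibs share one parent — one path of length 2: r = (1/2)^2 = 1/4).
r to an offspring = 1/2 (one parent–offspring link: r = (1/2)^1 = 1/2).
r to a full sibling = 1/2 (full sibs share both parents — two paths of length 2: r = 2·(1/2)^2 = 1/2).
r to a first cousin = 1/8 (first cousins share one grandparent pair — two paths of length 4: r = 2·(1/2)^4 = 1/8).
Summing one r·B term per recipient: 4·0.25·0.327 + 1·0.5·0.0494 + 4·0.5·0.513 + 2·0.125·0.0309 = 1.385425.
1.385425 > 0.6: the indirect benefit exceeds the cost.

Yes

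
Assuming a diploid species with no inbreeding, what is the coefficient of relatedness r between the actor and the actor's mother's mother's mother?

Each parent–offspring link contributes a factor of 1/2, and independent paths through distinct common ancestors add.
Three parent–offspring links: r = (1/2)^3 = 1/8.

0.125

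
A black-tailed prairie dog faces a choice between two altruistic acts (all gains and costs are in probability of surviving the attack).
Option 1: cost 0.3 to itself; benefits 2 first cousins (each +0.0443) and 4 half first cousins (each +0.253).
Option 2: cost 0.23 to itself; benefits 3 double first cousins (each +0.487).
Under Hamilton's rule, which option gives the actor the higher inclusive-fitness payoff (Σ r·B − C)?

Option 2

Option 1: r to a first cousin = 0.125.
Option 1: r to a half first cousin = 0.0625.
Option 1: Σ r·B − C = (2·0.125·0.0443 + 4·0.0625·0.253) − 0.3 = -0.225675.
Option 2: r to a double first cousin = 0.25.
Option 2: Σ r·B − C = (3·0.25·0.487) − 0.23 = 0.13525.
Option 2 has the higher net inclusive-fitness payoff.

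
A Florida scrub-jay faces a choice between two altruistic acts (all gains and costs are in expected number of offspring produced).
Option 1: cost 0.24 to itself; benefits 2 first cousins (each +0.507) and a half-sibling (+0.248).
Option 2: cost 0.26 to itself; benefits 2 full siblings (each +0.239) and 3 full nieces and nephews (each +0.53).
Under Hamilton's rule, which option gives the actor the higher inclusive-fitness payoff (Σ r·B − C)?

Option 1: r to a first cousin = 0.125.
Option 1: r to a half-sibling = 0.25.
Option 1: Σ r·B − C = (2·0.125·0.507 + 1·0.25·0.248) − 0.24 = -0.05125.
Option 2: r to a full sibling = 0.5.
Option 2: r to a full niece or nephew = 0.25.
Option 2: Σ r·B − C = (2·0.5·0.239 + 3·0.25·0.53) − 0.26 = 0.3765.
Option 2 has the higher net inclusive-fitness payoff.

Option 2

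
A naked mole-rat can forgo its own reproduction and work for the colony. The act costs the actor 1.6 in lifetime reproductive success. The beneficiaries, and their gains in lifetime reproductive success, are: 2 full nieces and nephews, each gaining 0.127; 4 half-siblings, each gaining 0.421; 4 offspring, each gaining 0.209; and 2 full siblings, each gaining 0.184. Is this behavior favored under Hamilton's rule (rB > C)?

Hamilton's rule: the trait is favored when the sum of r·B over every recipient exceeds the actor's cost C.
r to a full niece or nephew = 0.25 (full aunt/uncle↔niece/nephew: two paths of length 3 through the shared grandparent pair: r = 2·(1/2)^3 = 1/4).
r to a half-sibling = 0.25 (half-sibs share one parent — one path of length 2: r = (1/2)^2 = 1/4).
r to an offspring = 1/2 (one parent–offspring link: r = (1/2)^1 = 1/2).
r to a full sibling = 1/2 (full sibs share both parents — two paths of length 2: r = 2·(1/2)^2 = 1/2).
Summing one r·B term per recipient: 2·0.25·0.127 + 4·0.25·0.421 + 4·0.5·0.209 + 2·0.5·0.184 = 1.0865.
1.0865 < 1.6: the indirect benefit is less than the cost.

No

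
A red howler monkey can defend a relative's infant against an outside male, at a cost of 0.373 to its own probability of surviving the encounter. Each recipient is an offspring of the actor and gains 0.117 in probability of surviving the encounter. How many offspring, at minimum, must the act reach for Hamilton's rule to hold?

7

r to an offspring = 0.5 (one parent–offspring link: r = (1/2)^1 = 1/2).
Hamilton's rule: n·r·B > C  ⇒  n > C/(r·B) = 0.373/(0.5·0.117) = 6.376.
The smallest integer exceeding 6.376 is 7.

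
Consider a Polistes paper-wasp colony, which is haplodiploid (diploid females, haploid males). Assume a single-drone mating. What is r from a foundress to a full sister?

0.75

Haplodiploid full sisters inherit their father's entire haploid genome identically (contributing 1/2) and on average half of their mother's contribution (1/2 · 1/2 = 1/4); r = 1/2 + 1/4 = 3/4.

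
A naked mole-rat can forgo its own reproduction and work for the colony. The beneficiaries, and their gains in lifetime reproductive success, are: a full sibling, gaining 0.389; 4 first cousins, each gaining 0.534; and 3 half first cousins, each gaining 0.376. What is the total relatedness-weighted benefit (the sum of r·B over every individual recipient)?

r to a full sibling = 1/2 (full sibs share both parents — two paths of length 2: r = 2·(1/2)^2 = 1/2).
r to a first cousin = 0.125 (first cousins share one grandparent pair — two paths of length 4: r = 2·(1/2)^4 = 1/8).
r to a half first cousin = 1/16 (half first cousins share one grandparent — one path of length 4: r = (1/2)^4 = 1/16).
Summing one r·B term per recipient: 1·0.5·0.389 + 4·0.125·0.534 + 3·0.0625·0.376 = 0.532.

0.532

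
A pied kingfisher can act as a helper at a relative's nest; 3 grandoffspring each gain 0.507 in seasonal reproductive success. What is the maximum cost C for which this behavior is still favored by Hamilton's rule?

0.38025

r to a grandoffspring = 1/4 (two parent–offspring links: r = (1/2)^2 = 1/4).
Hamilton's rule: n·r·B > C, so the trait is favored while C < n·r·B = 3·0.25·0.507 = 0.38025.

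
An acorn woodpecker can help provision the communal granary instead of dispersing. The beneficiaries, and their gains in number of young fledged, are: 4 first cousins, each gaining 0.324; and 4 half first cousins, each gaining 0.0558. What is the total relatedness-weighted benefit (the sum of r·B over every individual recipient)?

r to a first cousin = 1/8 (first cousins share one grandparent pair — two paths of length 4: r = 2·(1/2)^4 = 1/8).
r to a half first cousin = 0.0625 (half first cousins share one grandparent — one path of length 4: r = (1/2)^4 = 1/16).
Summing one r·B term per recipient: 4·0.125·0.324 + 4·0.0625·0.0558 = 0.17595.

0.17595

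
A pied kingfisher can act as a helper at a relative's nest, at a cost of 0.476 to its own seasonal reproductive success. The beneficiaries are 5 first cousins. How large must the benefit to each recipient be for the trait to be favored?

0.7616

r to a first cousin = 1/8 (first cousins share one grandparent pair — two paths of length 4: r = 2·(1/2)^4 = 1/8).
Hamilton's rule with n recipients of equal r: n·r·B > C, so B > C/(n·r) = 0.476/(5·0.125) = 0.7616.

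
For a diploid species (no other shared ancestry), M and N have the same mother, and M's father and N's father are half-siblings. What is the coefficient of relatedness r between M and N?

0.3125

Wright's path rule: contributions from independent ancestry routes add.
M and N are related in two ways: half-sibs through their shared mother (r = 1/4) and half first cousins through their fathers (r = 1/16).
r = 1/4 + 1/16 = 5/16 = 0.3125.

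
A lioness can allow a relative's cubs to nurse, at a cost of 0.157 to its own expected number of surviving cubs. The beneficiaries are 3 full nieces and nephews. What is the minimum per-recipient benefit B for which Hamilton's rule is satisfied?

0.2093

r to a full niece or nephew = 0.25 (full aunt/uncle↔niece/nephew: two paths of length 3 through the shared grandparent pair: r = 2·(1/2)^3 = 1/4).
Hamilton's rule with n recipients of equal r: n·r·B > C, so B > C/(n·r) = 0.157/(3·0.25) = 0.2093.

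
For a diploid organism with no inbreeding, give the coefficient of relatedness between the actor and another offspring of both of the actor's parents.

0.5

Each parent–offspring link contributes a factor of 1/2, and independent paths through distinct common ancestors add.
Full sibs share both parents — two paths of length 2: r = 2·(1/2)^2 = 1/2.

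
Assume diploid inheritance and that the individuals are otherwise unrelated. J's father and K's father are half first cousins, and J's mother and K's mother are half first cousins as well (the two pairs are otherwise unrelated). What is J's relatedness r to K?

Relatedness sums over independent paths through distinct common ancestors.
J and K are related in two ways: half second cousins through their fathers (r = 1/64) and half second cousins through their mothers (r = 1/64).
r = 1/64 + 1/64 = 1/32 = 0.03125.

0.03125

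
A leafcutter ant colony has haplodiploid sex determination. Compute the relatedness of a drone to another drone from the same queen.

Haploid brothers each carry a random half of the queen's diploid genome, so on average they share half: r = 1/2.

0.5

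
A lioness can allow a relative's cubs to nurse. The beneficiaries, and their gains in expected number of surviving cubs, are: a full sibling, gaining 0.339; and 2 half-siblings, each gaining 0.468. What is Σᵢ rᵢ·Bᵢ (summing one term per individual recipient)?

r to a full sibling = 0.5 (full sibs share both parents — two paths of length 2: r = 2·(1/2)^2 = 1/2).
r to a half-sibling = 0.25 (half-sibs share one parent — one path of length 2: r = (1/2)^2 = 1/4).
Summing one r·B term per recipient: 1·0.5·0.339 + 2·0.25·0.468 = 0.4035.

0.4035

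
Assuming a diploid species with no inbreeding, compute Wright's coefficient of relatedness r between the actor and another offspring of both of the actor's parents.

Each parent–offspring link contributes a factor of 1/2, and independent paths through distinct common ancestors add.
Full sibs share both parents — two paths of length 2: r = 2·(1/2)^2 = 1/2.

0.5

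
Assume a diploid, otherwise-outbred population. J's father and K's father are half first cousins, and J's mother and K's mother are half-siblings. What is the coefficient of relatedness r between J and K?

0.078125

Wright's path rule: contributions from independent ancestry routes add.
J and K are related in two ways: half second cousins through their fathers (r = 1/64) and half first cousins through their mothers (r = 1/16).
r = 1/64 + 1/16 = 0.078125.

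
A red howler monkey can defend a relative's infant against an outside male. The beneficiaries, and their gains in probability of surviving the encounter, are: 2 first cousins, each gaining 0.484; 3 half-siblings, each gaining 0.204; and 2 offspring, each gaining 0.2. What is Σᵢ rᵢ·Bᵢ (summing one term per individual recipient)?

r to a first cousin = 0.125 (first cousins share one grandparent pair — two paths of length 4: r = 2·(1/2)^4 = 1/8).
r to a half-sibling = 1/4 (half-sibs share one parent — one path of length 2: r = (1/2)^2 = 1/4).
r to an offspring = 0.5 (one parent–offspring link: r = (1/2)^1 = 1/2).
Summing one r·B term per recipient: 2·0.125·0.484 + 3·0.25·0.204 + 2·0.5·0.2 = 0.474.

0.474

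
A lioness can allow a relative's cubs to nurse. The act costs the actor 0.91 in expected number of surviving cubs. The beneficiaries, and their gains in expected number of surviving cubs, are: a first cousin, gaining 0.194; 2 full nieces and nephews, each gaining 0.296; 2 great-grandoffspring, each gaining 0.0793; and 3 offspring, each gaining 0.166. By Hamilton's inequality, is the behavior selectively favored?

No

Hamilton's rule: the trait is favored when the sum of r·B over every recipient exceeds the actor's cost C.
r to a first cousin = 1/8 (first cousins share one grandparent pair — two paths of length 4: r = 2·(1/2)^4 = 1/8).
r to a full niece or nephew = 0.25 (full aunt/uncle↔niece/nephew: two paths of length 3 through the shared grandparent pair: r = 2·(1/2)^3 = 1/4).
r to a great-grandoffspring = 0.125 (three parent–offspring links: r = (1/2)^3 = 1/8).
r to an offspring = 1/2 (one parent–offspring link: r = (1/2)^1 = 1/2).
Summing one r·B term per recipient: 1·0.125·0.194 + 2·0.25·0.296 + 2·0.125·0.0793 + 3·0.5·0.166 = 0.441075.
0.441075 < 0.91: the indirect benefit is less than the cost.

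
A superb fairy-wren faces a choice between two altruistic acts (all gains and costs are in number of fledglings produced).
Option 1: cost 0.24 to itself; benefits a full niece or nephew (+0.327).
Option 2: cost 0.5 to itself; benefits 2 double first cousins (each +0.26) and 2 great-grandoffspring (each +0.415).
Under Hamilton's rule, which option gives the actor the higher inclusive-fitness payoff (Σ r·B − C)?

Option 1

Option 1: r to a full niece or nephew = 0.25.
Option 1: Σ r·B − C = (1·0.25·0.327) − 0.24 = -0.15825.
Option 2: r to a double first cousin = 0.25.
Option 2: r to a great-grandoffspring = 0.125.
Option 2: Σ r·B − C = (2·0.25·0.26 + 2·0.125·0.415) − 0.5 = -0.26625.
Option 1 has the higher net inclusive-fitness payoff.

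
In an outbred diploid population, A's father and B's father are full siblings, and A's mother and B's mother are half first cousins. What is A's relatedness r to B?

Wright's path rule: contributions from independent ancestry routes add.
A and B are related in two ways: first cousins through their fathers (r = 1/8) and half second cousins through their mothers (r = 1/64).
r = 1/8 + 1/64 = 9/64 = 0.140625.

0.140625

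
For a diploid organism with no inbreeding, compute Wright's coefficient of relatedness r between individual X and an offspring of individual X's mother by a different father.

Each parent–offspring link contributes a factor of 1/2, and independent paths through distinct common ancestors add.
Half-sibs share one parent — one path of length 2: r = (1/2)^2 = 1/4.

0.25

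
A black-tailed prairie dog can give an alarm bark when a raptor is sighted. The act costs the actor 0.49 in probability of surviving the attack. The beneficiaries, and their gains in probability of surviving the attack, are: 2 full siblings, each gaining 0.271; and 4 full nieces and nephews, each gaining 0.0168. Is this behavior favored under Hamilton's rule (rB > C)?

No

Hamilton's rule: the trait is favored when the sum of r·B over every recipient exceeds the actor's cost C.
r to a full sibling = 1/2 (full sibs share both parents — two paths of length 2: r = 2·(1/2)^2 = 1/2).
r to a full niece or nephew = 1/4 (full aunt/uncle↔niece/nephew: two paths of length 3 through the shared grandparent pair: r = 2·(1/2)^3 = 1/4).
Summing one r·B term per recipient: 2·0.5·0.271 + 4·0.25·0.0168 = 0.2878.
0.2878 < 0.49: the indirect benefit is less than the cost.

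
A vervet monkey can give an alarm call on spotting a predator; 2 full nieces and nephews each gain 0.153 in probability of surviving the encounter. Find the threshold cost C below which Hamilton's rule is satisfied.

0.0765

r to a full niece or nephew = 1/4 (full aunt/uncle↔niece/nephew: two paths of length 3 through the shared grandparent pair: r = 2·(1/2)^3 = 1/4).
Hamilton's rule: n·r·B > C, so the trait is favored while C < n·r·B = 2·0.25·0.153 = 0.0765.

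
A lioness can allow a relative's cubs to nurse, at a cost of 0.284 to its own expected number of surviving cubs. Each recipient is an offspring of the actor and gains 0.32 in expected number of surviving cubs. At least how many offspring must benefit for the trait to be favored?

2

r to an offspring = 1/2 (one parent–offspring link: r = (1/2)^1 = 1/2).
Hamilton's rule: n·r·B > C  ⇒  n > C/(r·B) = 0.284/(0.5·0.32) = 1.775.
The smallest integer exceeding 1.775 is 2.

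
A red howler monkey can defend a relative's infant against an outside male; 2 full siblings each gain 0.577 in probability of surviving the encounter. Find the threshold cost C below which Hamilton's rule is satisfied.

r to a full sibling = 1/2 (full sibs share both parents — two paths of length 2: r = 2·(1/2)^2 = 1/2).
Hamilton's rule: n·r·B > C, so the trait is favored while C < n·r·B = 2·0.5·0.577 = 0.577.

0.577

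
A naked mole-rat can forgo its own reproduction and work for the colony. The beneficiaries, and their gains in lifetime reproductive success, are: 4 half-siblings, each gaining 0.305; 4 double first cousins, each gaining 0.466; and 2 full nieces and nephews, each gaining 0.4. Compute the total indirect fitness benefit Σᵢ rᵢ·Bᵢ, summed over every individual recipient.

r to a half-sibling = 0.25 (half-sibs share one parent — one path of length 2: r = (1/2)^2 = 1/4).
r to a double first cousin = 0.25 (double first cousins share both grandparent pairs — four paths of length 4: r = 4·(1/2)^4 = 1/4).
r to a full niece or nephew = 1/4 (full aunt/uncle↔niece/nephew: two paths of length 3 through the shared grandparent pair: r = 2·(1/2)^3 = 1/4).
Summing one r·B term per recipient: 4·0.25·0.305 + 4·0.25·0.466 + 2·0.25·0.4 = 0.971.

0.971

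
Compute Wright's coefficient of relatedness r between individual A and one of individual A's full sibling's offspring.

Each parent–offspring link contributes a factor of 1/2, and independent paths through distinct common ancestors add.
Full aunt/uncle↔niece/nephew: two paths of length 3 through the shared grandparent pair: r = 2·(1/2)^3 = 1/4.

0.25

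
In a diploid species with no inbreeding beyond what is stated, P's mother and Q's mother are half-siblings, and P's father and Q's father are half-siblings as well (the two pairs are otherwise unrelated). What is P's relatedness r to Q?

Independent pedigree routes through distinct common ancestors add.
P and Q are related in two ways: half first cousins through their mothers (r = 1/16) and half first cousins through their fathers (r = 1/16).
r = 1/16 + 1/16 = 1/8 = 0.125.

0.125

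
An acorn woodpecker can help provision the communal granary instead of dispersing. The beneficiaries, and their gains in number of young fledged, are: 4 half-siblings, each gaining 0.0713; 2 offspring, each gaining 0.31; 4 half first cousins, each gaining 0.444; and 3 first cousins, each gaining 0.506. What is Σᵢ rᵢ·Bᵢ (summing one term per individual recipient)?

r to a half-sibling = 1/4 (half-sibs share one parent — one path of length 2: r = (1/2)^2 = 1/4).
r to an offspring = 1/2 (one parent–offspring link: r = (1/2)^1 = 1/2).
r to a half first cousin = 0.0625 (half first cousins share one grandparent — one path of length 4: r = (1/2)^4 = 1/16).
r to a first cousin = 0.125 (first cousins share one grandparent pair — two paths of length 4: r = 2·(1/2)^4 = 1/8).
Summing one r·B term per recipient: 4·0.25·0.0713 + 2·0.5·0.31 + 4·0.0625·0.444 + 3·0.125·0.506 = 0.68205.

0.68205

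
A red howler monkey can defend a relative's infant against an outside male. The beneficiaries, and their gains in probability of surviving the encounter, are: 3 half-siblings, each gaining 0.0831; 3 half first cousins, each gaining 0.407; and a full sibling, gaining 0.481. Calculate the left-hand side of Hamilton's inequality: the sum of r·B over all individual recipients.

0.3791375

r to a half-sibling = 0.25 (half-sibs share one parent — one path of length 2: r = (1/2)^2 = 1/4).
r to a half first cousin = 1/16 (half first cousins share one grandparent — one path of length 4: r = (1/2)^4 = 1/16).
r to a full sibling = 1/2 (full sibs share both parents — two paths of length 2: r = 2·(1/2)^2 = 1/2).
Summing one r·B term per recipient: 3·0.25·0.0831 + 3·0.0625·0.407 + 1·0.5·0.481 = 0.3791375.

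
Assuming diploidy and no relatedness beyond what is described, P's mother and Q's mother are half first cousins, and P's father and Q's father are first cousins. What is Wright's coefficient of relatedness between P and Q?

0.046875

Relatedness sums over independent paths through distinct common ancestors.
P and Q are related in two ways: half second cousins through their mothers (r = 1/64) and second cousins through their fathers (r = 1/32).
r = 1/64 + 1/32 = 0.046875.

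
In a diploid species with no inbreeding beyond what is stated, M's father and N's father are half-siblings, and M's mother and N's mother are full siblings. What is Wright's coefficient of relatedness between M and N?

0.1875

With two independent routes of shared ancestry, r is the sum of the two contributions.
M and N are related in two ways: half first cousins through their fathers (r = 1/16) and first cousins through their mothers (r = 1/8).
r = 1/16 + 1/8 = 3/16 = 0.1875.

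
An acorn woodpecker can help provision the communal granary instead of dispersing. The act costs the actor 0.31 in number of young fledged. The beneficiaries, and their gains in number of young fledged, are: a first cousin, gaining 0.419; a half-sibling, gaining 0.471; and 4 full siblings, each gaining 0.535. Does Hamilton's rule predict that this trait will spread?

Hamilton's rule: the trait is favored when the sum of r·B over every recipient exceeds the actor's cost C.
r to a first cousin = 1/8 (first cousins share one grandparent pair — two paths of length 4: r = 2·(1/2)^4 = 1/8).
r to a half-sibling = 1/4 (half-sibs share one parent — one path of length 2: r = (1/2)^2 = 1/4).
r to a full sibling = 0.5 (full sibs share both parents — two paths of length 2: r = 2·(1/2)^2 = 1/2).
Summing one r·B term per recipient: 1·0.125·0.419 + 1·0.25·0.471 + 4·0.5·0.535 = 1.240125.
1.240125 > 0.31: the indirect benefit exceeds the cost.

Yes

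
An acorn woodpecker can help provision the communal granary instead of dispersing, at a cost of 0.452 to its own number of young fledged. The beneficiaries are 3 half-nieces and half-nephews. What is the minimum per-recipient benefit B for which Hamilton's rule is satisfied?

r to a half-niece or half-nephew = 1/8 (half-aunt/uncle↔niece/nephew: one path of length 3: r = (1/2)^3 = 1/8).
Hamilton's rule with n recipients of equal r: n·r·B > C, so B > C/(n·r) = 0.452/(3·0.125) = 1.2053.

1.2053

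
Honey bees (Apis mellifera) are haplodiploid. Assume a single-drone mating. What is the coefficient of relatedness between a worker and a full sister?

0.75

Haplodiploid full sisters inherit their father's entire haploid genome identically (contributing 1/2) and on average half of their mother's contribution (1/2 · 1/2 = 1/4); r = 1/2 + 1/4 = 3/4.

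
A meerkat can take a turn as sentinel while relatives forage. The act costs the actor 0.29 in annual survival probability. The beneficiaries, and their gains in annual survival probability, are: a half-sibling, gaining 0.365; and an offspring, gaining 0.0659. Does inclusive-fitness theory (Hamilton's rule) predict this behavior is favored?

No

Hamilton's rule: the trait is favored when the sum of r·B over every recipient exceeds the actor's cost C.
r to a half-sibling = 1/4 (half-sibs share one parent — one path of length 2: r = (1/2)^2 = 1/4).
r to an offspring = 0.5 (one parent–offspring link: r = (1/2)^1 = 1/2).
Summing one r·B term per recipient: 1·0.25·0.365 + 1·0.5·0.0659 = 0.1242.
0.1242 < 0.29: the indirect benefit is less than the cost.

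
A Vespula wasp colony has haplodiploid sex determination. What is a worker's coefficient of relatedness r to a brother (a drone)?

Her haploid brother carries none of their father's genes and a random half of their mother's genome; that half matches the maternal half of her own genome with probability 1/2: r = 1/2 · 1/2 = 1/4.

0.25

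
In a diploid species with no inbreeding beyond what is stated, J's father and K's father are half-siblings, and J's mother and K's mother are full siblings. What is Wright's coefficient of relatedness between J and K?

0.1875

Wright's path rule: contributions from independent ancestry routes add.
J and K are related in two ways: half first cousins through their fathers (r = 1/16) and first cousins through their mothers (r = 1/8).
r = 1/16 + 1/8 = 0.1875.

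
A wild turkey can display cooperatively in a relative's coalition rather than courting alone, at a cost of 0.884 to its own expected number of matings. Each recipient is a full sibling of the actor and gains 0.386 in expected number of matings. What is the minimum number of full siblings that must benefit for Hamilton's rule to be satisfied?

r to a full sibling = 0.5 (full sibs share both parents — two paths of length 2: r = 2·(1/2)^2 = 1/2).
Hamilton's rule: n·r·B > C  ⇒  n > C/(r·B) = 0.884/(0.5·0.386) = 4.58.
The smallest integer exceeding 4.58 is 5.

5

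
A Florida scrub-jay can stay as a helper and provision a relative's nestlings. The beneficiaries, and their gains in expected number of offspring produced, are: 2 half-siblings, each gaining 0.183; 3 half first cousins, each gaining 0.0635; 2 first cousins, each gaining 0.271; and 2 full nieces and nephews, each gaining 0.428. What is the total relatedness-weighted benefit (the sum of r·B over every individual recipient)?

0.38515625

r to a half-sibling = 1/4 (half-sibs share one parent — one path of length 2: r = (1/2)^2 = 1/4).
r to a half first cousin = 1/16 (half first cousins share one grandparent — one path of length 4: r = (1/2)^4 = 1/16).
r to a first cousin = 0.125 (first cousins share one grandparent pair — two paths of length 4: r = 2·(1/2)^4 = 1/8).
r to a full niece or nephew = 1/4 (full aunt/uncle↔niece/nephew: two paths of length 3 through the shared grandparent pair: r = 2·(1/2)^3 = 1/4).
Summing one r·B term per recipient: 2·0.25·0.183 + 3·0.0625·0.0635 + 2·0.125·0.271 + 2·0.25·0.428 = 0.38515625.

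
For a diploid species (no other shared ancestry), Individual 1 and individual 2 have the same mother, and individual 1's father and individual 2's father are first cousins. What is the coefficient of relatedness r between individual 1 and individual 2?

0.28125

Wright's path rule: contributions from independent ancestry routes add.
Individual 1 and individual 2 are related in two ways: half-sibs through their shared mother (r = 1/4) and second cousins through their fathers (r = 1/32).
r = 1/4 + 1/32 = 9/32 = 0.28125.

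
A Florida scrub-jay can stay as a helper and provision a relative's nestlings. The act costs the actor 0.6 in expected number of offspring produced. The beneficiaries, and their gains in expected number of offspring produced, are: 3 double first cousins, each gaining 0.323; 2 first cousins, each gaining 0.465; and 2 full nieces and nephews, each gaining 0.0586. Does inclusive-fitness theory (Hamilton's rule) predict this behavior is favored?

No

Hamilton's rule: the trait is favored when the sum of r·B over every recipient exceeds the actor's cost C.
r to a double first cousin = 0.25 (double first cousins share both grandparent pairs — four paths of length 4: r = 4·(1/2)^4 = 1/4).
r to a first cousin = 0.125 (first cousins share one grandparent pair — two paths of length 4: r = 2·(1/2)^4 = 1/8).
r to a full niece or nephew = 0.25 (full aunt/uncle↔niece/nephew: two paths of length 3 through the shared grandparent pair: r = 2·(1/2)^3 = 1/4).
Summing one r·B term per recipient: 3·0.25·0.323 + 2·0.125·0.465 + 2·0.25·0.0586 = 0.3878.
0.3878 < 0.6: the indirect benefit is less than the cost.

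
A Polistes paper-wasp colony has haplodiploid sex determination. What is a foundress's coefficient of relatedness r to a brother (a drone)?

Her haploid brother carries none of their father's genes and a random half of their mother's genome; that half matches the maternal half of her own genome with probability 1/2: r = 1/2 · 1/2 = 1/4.

0.25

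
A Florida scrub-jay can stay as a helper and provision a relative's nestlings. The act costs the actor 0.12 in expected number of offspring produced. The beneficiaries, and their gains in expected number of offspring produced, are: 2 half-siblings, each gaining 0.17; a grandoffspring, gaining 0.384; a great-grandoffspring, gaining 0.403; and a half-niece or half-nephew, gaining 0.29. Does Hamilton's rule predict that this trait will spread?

Yes

Hamilton's rule: the trait is favored when the sum of r·B over every recipient exceeds the actor's cost C.
r to a half-sibling = 0.25 (half-sibs share one parent — one path of length 2: r = (1/2)^2 = 1/4).
r to a grandoffspring = 0.25 (two parent–offspring links: r = (1/2)^2 = 1/4).
r to a great-grandoffspring = 0.125 (three parent–offspring links: r = (1/2)^3 = 1/8).
r to a half-niece or half-nephew = 1/8 (half-aunt/uncle↔niece/nephew: one path of length 3: r = (1/2)^3 = 1/8).
Summing one r·B term per recipient: 2·0.25·0.17 + 1·0.25·0.384 + 1·0.125·0.403 + 1·0.125·0.29 = 0.267625.
0.267625 > 0.12: the indirect benefit exceeds the cost.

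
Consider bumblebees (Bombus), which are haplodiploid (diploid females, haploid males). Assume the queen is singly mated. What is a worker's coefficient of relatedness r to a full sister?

Haplodiploid full sisters inherit their father's entire haploid genome identically (contributing 1/2) and on average half of their mother's contribution (1/2 · 1/2 = 1/4); r = 1/2 + 1/4 = 3/4.

0.75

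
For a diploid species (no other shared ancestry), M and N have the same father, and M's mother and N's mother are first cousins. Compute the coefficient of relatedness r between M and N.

Relatedness sums over independent paths through distinct common ancestors.
M and N are related in two ways: half-sibs through their shared father (r = 1/4) and second cousins through their mothers (r = 1/32).
r = 1/4 + 1/32 = 0.28125.

0.28125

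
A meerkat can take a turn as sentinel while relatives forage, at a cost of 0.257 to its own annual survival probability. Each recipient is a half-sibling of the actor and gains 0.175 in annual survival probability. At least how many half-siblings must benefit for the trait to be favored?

r to a half-sibling = 1/4 (half-sibs share one parent — one path of length 2: r = (1/2)^2 = 1/4).
Hamilton's rule: n·r·B > C  ⇒  n > C/(r·B) = 0.257/(0.25·0.175) = 5.874.
The smallest integer exceeding 5.874 is 6.

6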